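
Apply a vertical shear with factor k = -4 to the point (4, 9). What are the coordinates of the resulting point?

Shear matrix for vertical shear with factor k = -4:
[[1, 0], [-4, 1]]
Result: (4, 9) → (4, -7)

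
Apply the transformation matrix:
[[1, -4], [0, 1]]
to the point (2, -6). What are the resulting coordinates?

Matrix multiplication:
[[1, -4], [0, 1]] × [2, -6]ᵀ
= [(1)(2) + (-4)(-6), (0)(2) + (1)(-6)]ᵀ
= [26, -6]ᵀ
Result: (26, -6)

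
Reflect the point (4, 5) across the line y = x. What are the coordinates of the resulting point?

Reflection across line y = x: (4, 5) → (5, 4)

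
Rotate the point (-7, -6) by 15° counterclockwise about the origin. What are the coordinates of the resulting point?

Rotation matrix for 15°: [[cos 15°, -sin 15°], [sin 15°, cos 15°]] ≈ [[0.965926, -0.258819], [0.258819, 0.965926]]
[[0.965926, -0.258819], [0.258819, 0.965926]] × [-7, -6]ᵀ ≈ [-5.2086, -7.6073]ᵀ
Result: (-5.2086, -7.6073)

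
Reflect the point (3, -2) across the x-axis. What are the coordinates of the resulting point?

Reflection across x-axis: (3, -2) → (3, 2)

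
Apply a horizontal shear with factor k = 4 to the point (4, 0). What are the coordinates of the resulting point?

Shear matrix for horizontal shear with factor k = 4:
[[1, 4], [0, 1]]
Result: (4, 0) → (4, 0)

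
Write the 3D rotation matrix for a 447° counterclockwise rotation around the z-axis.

Rotation matrix for counterclockwise 447° around z-axis:
cos(447°) = 0.0523, sin(447°) = 0.9986
Result: [[0.0523, -0.9986, 0], [0.9986, 0.0523, 0], [0, 0, 1]]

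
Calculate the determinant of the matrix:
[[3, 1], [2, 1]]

For a 2×2 matrix [[a, b], [c, d]], det = ad - bc
det = (3)(1) - (1)(2) = 3 - 2 = 1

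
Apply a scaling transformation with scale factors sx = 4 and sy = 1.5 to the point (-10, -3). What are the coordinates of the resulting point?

Scaling matrix:
[[4, 0], [0, 1.50]]
Result: (-10 × 4, -3 × 1.5) = (-40, -4.5)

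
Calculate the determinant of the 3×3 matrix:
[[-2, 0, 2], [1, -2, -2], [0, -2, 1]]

Expansion along first row:
det = -2·det([[-2,-2],[-2,1]]) - 0·det([[1,-2],[0,1]]) + 2·det([[1,-2],[0,-2]])
    = -2·(-2·1 - -2·-2) - 0·(1·1 - -2·0) + 2·(1·-2 - -2·0)
    = -2·-6 - 0·1 + 2·-2
    = 12 + 0 + -4 = 8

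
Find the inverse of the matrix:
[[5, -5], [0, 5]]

For [[a,b],[c,d]], inverse = (1/det)·[[d,-b],[-c,a]]
det = (5)(5) - (-5)(0) = 25 - 0 = 25
Inverse = (1/25)·[[5, 5], [0, 5]]
= [[1/5, 1/5], [0, 1/5]]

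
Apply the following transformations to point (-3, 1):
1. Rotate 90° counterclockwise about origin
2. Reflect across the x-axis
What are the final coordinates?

Step 1: Rotate 90° → (-1, -3)
Step 2: Reflect across x-axis → (-1, 3)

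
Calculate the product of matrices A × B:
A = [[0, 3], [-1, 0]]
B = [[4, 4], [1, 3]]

Matrix multiplication:
C[0][0] = 0×4 + 3×1 = 3
C[0][1] = 0×4 + 3×3 = 9
C[1][0] = -1×4 + 0×1 = -4
C[1][1] = -1×4 + 0×3 = -4
Result: [[3, 9], [-4, -4]]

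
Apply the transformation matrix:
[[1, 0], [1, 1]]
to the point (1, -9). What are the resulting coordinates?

Matrix multiplication:
[[1, 0], [1, 1]] × [1, -9]ᵀ
= [(1)(1) + (0)(-9), (1)(1) + (1)(-9)]ᵀ
= [1, -8]ᵀ
Result: (1, -8)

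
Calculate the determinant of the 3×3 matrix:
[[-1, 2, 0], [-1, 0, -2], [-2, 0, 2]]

Expansion along first row:
det = -1·det([[0,-2],[0,2]]) - 2·det([[-1,-2],[-2,2]]) + 0·det([[-1,0],[-2,0]])
    = -1·(0·2 - -2·0) - 2·(-1·2 - -2·-2) + 0·(-1·0 - 0·-2)
    = -1·0 - 2·-6 + 0·0
    = 0 + 12 + 0 = 12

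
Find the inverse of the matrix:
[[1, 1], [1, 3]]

For [[a,b],[c,d]], inverse = (1/det)·[[d,-b],[-c,a]]
det = (1)(3) - (1)(1) = 3 - 1 = 2
Inverse = (1/2)·[[3, -1], [-1, 1]]
= [[3/2, -1/2], [-1/2, 1/2]]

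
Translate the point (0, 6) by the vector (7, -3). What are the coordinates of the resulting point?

Translation by (7, -3) (homogeneous matrix [[1, 0, 7], [0, 1, -3], [0, 0, 1]]):
x' = 0 + 7 = 7
y' = 6 + -3 = 3
Result: (7, 3)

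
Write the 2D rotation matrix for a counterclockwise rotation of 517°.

Rotation matrix formula: [[cos θ, -sin θ], [sin θ, cos θ]]
For θ = 517°:
cos(517°) = -0.9205
sin(517°) = 0.3907
Result: [[-0.9205, -0.3907], [0.3907, -0.9205]]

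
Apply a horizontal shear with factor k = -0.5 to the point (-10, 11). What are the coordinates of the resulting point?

Shear matrix for horizontal shear with factor k = -0.5:
[[1, -0.50], [0, 1]]
Result: (-10, 11) → (-15.5, 11)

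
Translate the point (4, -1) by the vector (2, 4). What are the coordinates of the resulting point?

Translation by (2, 4) (homogeneous matrix [[1, 0, 2], [0, 1, 4], [0, 0, 1]]):
x' = 4 + 2 = 6
y' = -1 + 4 = 3
Result: (6, 3)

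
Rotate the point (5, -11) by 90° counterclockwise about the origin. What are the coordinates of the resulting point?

Rotation matrix for 90°: [[cos 90°, -sin 90°], [sin 90°, cos 90°]] = [[0, -1], [1, 0]]
[[0, -1], [1, 0]] × [5, -11]ᵀ = [11, 5]ᵀ
Result: (11, 5)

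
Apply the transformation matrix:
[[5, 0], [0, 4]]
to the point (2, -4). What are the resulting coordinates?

Matrix multiplication:
[[5, 0], [0, 4]] × [2, -4]ᵀ
= [(5)(2) + (0)(-4), (0)(2) + (4)(-4)]ᵀ
= [10, -16]ᵀ
Result: (10, -16)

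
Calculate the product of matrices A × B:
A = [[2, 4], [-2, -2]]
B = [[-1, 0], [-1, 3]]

Matrix multiplication:
C[0][0] = 2×-1 + 4×-1 = -6
C[0][1] = 2×0 + 4×3 = 12
C[1][0] = -2×-1 + -2×-1 = 4
C[1][1] = -2×0 + -2×3 = -6
Result: [[-6, 12], [4, -6]]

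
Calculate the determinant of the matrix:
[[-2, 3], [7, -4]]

For a 2×2 matrix [[a, b], [c, d]], det = ad - bc
det = (-2)(-4) - (3)(7) = 8 - 21 = -13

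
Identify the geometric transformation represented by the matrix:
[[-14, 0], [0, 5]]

This matrix represents: non-uniform scaling by sx = -14, sy = 5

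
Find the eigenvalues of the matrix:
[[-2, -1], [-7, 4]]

Characteristic equation: det(A - λI) = 0
λ² - (trace)λ + (det) = 0
trace = -2 + 4 = 2, det = (-2)(4) - (-1)(-7) = -15
λ² - (2)λ + (-15) = 0
λ = (2 ± √((2)² - 4·(-15))) / 2 = (2 ± √64) / 2
Solving: λ = -3, 5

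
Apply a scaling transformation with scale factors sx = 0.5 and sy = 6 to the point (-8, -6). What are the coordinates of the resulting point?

Scaling matrix:
[[0.50, 0], [0, 6]]
Result: (-8 × 0.5, -6 × 6) = (-4, -36)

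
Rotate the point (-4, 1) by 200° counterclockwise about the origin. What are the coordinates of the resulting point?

Rotation matrix for 200°: [[cos 200°, -sin 200°], [sin 200°, cos 200°]] ≈ [[-0.939693, 0.342020], [-0.342020, -0.939693]]
[[-0.939693, 0.342020], [-0.342020, -0.939693]] × [-4, 1]ᵀ ≈ [4.1008, 0.4284]ᵀ
Result: (4.1008, 0.4284)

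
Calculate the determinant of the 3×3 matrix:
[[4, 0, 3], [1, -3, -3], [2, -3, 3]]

Expansion along first row:
det = 4·det([[-3,-3],[-3,3]]) - 0·det([[1,-3],[2,3]]) + 3·det([[1,-3],[2,-3]])
    = 4·(-3·3 - -3·-3) - 0·(1·3 - -3·2) + 3·(1·-3 - -3·2)
    = 4·-18 - 0·9 + 3·3
    = -72 + 0 + 9 = -63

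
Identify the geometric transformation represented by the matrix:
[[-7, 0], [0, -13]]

This matrix represents: non-uniform scaling by sx = -7, sy = -13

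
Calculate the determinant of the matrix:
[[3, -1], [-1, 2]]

For a 2×2 matrix [[a, b], [c, d]], det = ad - bc
det = (3)(2) - (-1)(-1) = 6 - 1 = 5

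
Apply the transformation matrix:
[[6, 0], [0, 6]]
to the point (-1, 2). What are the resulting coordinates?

Matrix multiplication:
[[6, 0], [0, 6]] × [-1, 2]ᵀ
= [(6)(-1) + (0)(2), (0)(-1) + (6)(2)]ᵀ
= [-6, 12]ᵀ
Result: (-6, 12)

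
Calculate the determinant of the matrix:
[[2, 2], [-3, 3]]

For a 2×2 matrix [[a, b], [c, d]], det = ad - bc
det = (2)(3) - (2)(-3) = 6 - -6 = 12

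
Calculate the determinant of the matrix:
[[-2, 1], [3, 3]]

For a 2×2 matrix [[a, b], [c, d]], det = ad - bc
det = (-2)(3) - (1)(3) = -6 - 3 = -9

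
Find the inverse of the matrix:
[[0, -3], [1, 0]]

For [[a,b],[c,d]], inverse = (1/det)·[[d,-b],[-c,a]]
det = (0)(0) - (-3)(1) = 0 - -3 = 3
Inverse = (1/3)·[[0, 3], [-1, 0]]
= [[0, 1], [-1/3, 0]]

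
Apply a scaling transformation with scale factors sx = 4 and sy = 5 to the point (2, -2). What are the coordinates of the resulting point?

Scaling matrix:
[[4, 0], [0, 5]]
Result: (2 × 4, -2 × 5) = (8, -10)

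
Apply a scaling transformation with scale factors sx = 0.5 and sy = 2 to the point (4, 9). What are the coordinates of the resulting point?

Scaling matrix:
[[0.50, 0], [0, 2]]
Result: (4 × 0.5, 9 × 2) = (2, 18)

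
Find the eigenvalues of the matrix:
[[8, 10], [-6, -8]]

Characteristic equation: det(A - λI) = 0
λ² - (trace)λ + (det) = 0
trace = 8 + -8 = 0, det = (8)(-8) - (10)(-6) = -4
λ² - (0)λ + (-4) = 0
λ = (0 ± √((0)² - 4·(-4))) / 2 = (0 ± √16) / 2
Solving: λ = -2, 2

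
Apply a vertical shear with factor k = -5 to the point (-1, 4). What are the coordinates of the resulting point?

Shear matrix for vertical shear with factor k = -5:
[[1, 0], [-5, 1]]
Result: (-1, 4) → (-1, 9)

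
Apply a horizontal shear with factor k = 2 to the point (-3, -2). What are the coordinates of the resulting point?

Shear matrix for horizontal shear with factor k = 2:
[[1, 2], [0, 1]]
Result: (-3, -2) → (-7, -2)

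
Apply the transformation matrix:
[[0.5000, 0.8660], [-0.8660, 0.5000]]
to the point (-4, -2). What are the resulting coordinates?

Matrix multiplication:
[[0.5000, 0.8660], [-0.8660, 0.5000]] × [-4, -2]ᵀ
= [(0.5000)(-4) + (0.8660)(-2), (-0.8660)(-4) + (0.5000)(-2)]ᵀ
= [-3.7320, 2.4640]ᵀ
Result: (-3.7320, 2.4640)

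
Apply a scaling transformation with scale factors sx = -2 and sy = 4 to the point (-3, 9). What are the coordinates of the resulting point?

Scaling matrix:
[[-2, 0], [0, 4]]
Result: (-3 × -2, 9 × 4) = (6, 36)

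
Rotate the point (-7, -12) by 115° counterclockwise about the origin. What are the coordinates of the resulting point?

Rotation matrix for 115°: [[cos 115°, -sin 115°], [sin 115°, cos 115°]] ≈ [[-0.422618, -0.906308], [0.906308, -0.422618]]
[[-0.422618, -0.906308], [0.906308, -0.422618]] × [-7, -12]ᵀ ≈ [13.8340, -1.2727]ᵀ
Result: (13.8340, -1.2727)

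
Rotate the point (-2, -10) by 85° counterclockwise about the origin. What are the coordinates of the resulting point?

Rotation matrix for 85°: [[cos 85°, -sin 85°], [sin 85°, cos 85°]] ≈ [[0.087156, -0.996195], [0.996195, 0.087156]]
[[0.087156, -0.996195], [0.996195, 0.087156]] × [-2, -10]ᵀ ≈ [9.7876, -2.8639]ᵀ
Result: (9.7876, -2.8639)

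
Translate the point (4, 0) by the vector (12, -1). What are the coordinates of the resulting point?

Translation by (12, -1) (homogeneous matrix [[1, 0, 12], [0, 1, -1], [0, 0, 1]]):
x' = 4 + 12 = 16
y' = 0 + -1 = -1
Result: (16, -1)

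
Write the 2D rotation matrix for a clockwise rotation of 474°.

Rotation matrix formula: [[cos θ, -sin θ], [sin θ, cos θ]]
A clockwise rotation by 474° is equivalent to a counterclockwise rotation by -474°.
For θ = -474°:
cos(-474°) = -0.4067
sin(-474°) = -0.9135
Result: [[-0.4067, 0.9135], [-0.9135, -0.4067]]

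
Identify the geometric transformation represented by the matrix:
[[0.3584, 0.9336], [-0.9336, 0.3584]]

This matrix represents: rotation by 291° counterclockwise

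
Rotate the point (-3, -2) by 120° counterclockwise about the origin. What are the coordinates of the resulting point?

Rotation matrix for 120°: [[cos 120°, -sin 120°], [sin 120°, cos 120°]] ≈ [[-0.500000, -0.866025], [0.866025, -0.500000]]
[[-0.500000, -0.866025], [0.866025, -0.500000]] × [-3, -2]ᵀ ≈ [3.2321, -1.5981]ᵀ
Result: (3.2321, -1.5981)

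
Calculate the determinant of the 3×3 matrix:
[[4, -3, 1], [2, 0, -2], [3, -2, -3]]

Expansion along first row:
det = 4·det([[0,-2],[-2,-3]]) - -3·det([[2,-2],[3,-3]]) + 1·det([[2,0],[3,-2]])
    = 4·(0·-3 - -2·-2) - -3·(2·-3 - -2·3) + 1·(2·-2 - 0·3)
    = 4·-4 - -3·0 + 1·-4
    = -16 + 0 + -4 = -20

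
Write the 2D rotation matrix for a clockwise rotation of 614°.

Rotation matrix formula: [[cos θ, -sin θ], [sin θ, cos θ]]
A clockwise rotation by 614° is equivalent to a counterclockwise rotation by -614°.
For θ = -614°:
cos(-614°) = -0.2756
sin(-614°) = 0.9613
Result: [[-0.2756, -0.9613], [0.9613, -0.2756]]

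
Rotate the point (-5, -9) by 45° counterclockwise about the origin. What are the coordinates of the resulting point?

Rotation matrix for 45°: [[cos 45°, -sin 45°], [sin 45°, cos 45°]] ≈ [[0.707107, -0.707107], [0.707107, 0.707107]]
[[0.707107, -0.707107], [0.707107, 0.707107]] × [-5, -9]ᵀ ≈ [2.8284, -9.8995]ᵀ
Result: (2.8284, -9.8995)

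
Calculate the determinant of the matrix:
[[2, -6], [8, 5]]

For a 2×2 matrix [[a, b], [c, d]], det = ad - bc
det = (2)(5) - (-6)(8) = 10 - -48 = 58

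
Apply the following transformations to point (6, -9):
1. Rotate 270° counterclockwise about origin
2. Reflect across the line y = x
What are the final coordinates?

Step 1: Rotate 270° → (-9, -6)
Step 2: Reflect across line y = x → (-6, -9)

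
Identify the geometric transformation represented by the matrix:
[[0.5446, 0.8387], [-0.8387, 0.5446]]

This matrix represents: rotation by 303° counterclockwise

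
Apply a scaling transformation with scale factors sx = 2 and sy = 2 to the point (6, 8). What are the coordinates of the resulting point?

Scaling matrix:
[[2, 0], [0, 2]]
Result: (6 × 2, 8 × 2) = (12, 16)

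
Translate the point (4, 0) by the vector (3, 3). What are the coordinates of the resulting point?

Translation by (3, 3) (homogeneous matrix [[1, 0, 3], [0, 1, 3], [0, 0, 1]]):
x' = 4 + 3 = 7
y' = 0 + 3 = 3
Result: (7, 3)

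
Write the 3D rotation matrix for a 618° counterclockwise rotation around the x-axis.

Rotation matrix for counterclockwise 618° around x-axis:
cos(618°) = -0.2079, sin(618°) = -0.9781
Result: [[1, 0, 0], [0, -0.2079, 0.9781], [0, -0.9781, -0.2079]]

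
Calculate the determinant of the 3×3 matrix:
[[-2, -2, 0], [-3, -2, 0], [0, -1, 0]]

Expansion along first row:
det = -2·det([[-2,0],[-1,0]]) - -2·det([[-3,0],[0,0]]) + 0·det([[-3,-2],[0,-1]])
    = -2·(-2·0 - 0·-1) - -2·(-3·0 - 0·0) + 0·(-3·-1 - -2·0)
    = -2·0 - -2·0 + 0·3
    = 0 + 0 + 0 = 0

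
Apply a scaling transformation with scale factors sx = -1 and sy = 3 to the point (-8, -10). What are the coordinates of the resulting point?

Scaling matrix:
[[-1, 0], [0, 3]]
Result: (-8 × -1, -10 × 3) = (8, -30)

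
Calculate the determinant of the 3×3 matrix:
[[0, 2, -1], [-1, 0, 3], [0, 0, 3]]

Expansion along first row:
det = 0·det([[0,3],[0,3]]) - 2·det([[-1,3],[0,3]]) + -1·det([[-1,0],[0,0]])
    = 0·(0·3 - 3·0) - 2·(-1·3 - 3·0) + -1·(-1·0 - 0·0)
    = 0·0 - 2·-3 + -1·0
    = 0 + 6 + 0 = 6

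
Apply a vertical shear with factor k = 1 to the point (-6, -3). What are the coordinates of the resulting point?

Shear matrix for vertical shear with factor k = 1:
[[1, 0], [1, 1]]
Result: (-6, -3) → (-6, -9)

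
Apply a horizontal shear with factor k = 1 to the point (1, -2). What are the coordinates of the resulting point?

Shear matrix for horizontal shear with factor k = 1:
[[1, 1], [0, 1]]
Result: (1, -2) → (-1, -2)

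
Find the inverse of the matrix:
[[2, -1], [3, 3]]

For [[a,b],[c,d]], inverse = (1/det)·[[d,-b],[-c,a]]
det = (2)(3) - (-1)(3) = 6 - -3 = 9
Inverse = (1/9)·[[3, 1], [-3, 2]]
= [[1/3, 1/9], [-1/3, 2/9]]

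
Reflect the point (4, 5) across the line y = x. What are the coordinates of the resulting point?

Reflection across line y = x: (4, 5) → (5, 4)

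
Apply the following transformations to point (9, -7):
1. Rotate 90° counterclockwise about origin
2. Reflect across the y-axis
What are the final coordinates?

Step 1: Rotate 90° → (7, 9)
Step 2: Reflect across y-axis → (-7, 9)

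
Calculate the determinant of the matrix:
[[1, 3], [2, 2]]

For a 2×2 matrix [[a, b], [c, d]], det = ad - bc
det = (1)(2) - (3)(2) = 2 - 6 = -4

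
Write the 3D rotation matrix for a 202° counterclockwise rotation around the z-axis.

Rotation matrix for counterclockwise 202° around z-axis:
cos(202°) = -0.9272, sin(202°) = -0.3746
Result: [[-0.9272, 0.3746, 0], [-0.3746, -0.9272, 0], [0, 0, 1]]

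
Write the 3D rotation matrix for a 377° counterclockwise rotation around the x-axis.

Rotation matrix for counterclockwise 377° around x-axis:
cos(377°) = 0.9563, sin(377°) = 0.2924
Result: [[1, 0, 0], [0, 0.9563, -0.2924], [0, 0.2924, 0.9563]]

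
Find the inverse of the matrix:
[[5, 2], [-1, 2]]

For [[a,b],[c,d]], inverse = (1/det)·[[d,-b],[-c,a]]
det = (5)(2) - (2)(-1) = 10 - -2 = 12
Inverse = (1/12)·[[2, -2], [1, 5]]
= [[1/6, -1/6], [1/12, 5/12]]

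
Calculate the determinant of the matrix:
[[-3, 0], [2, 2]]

For a 2×2 matrix [[a, b], [c, d]], det = ad - bc
det = (-3)(2) - (0)(2) = -6 - 0 = -6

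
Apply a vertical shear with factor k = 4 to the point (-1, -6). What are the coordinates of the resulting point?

Shear matrix for vertical shear with factor k = 4:
[[1, 0], [4, 1]]
Result: (-1, -6) → (-1, -10)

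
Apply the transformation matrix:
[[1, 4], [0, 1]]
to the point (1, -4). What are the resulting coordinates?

Matrix multiplication:
[[1, 4], [0, 1]] × [1, -4]ᵀ
= [(1)(1) + (4)(-4), (0)(1) + (1)(-4)]ᵀ
= [-15, -4]ᵀ
Result: (-15, -4)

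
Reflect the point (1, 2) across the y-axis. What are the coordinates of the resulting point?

Reflection across y-axis: (1, 2) → (-1, 2)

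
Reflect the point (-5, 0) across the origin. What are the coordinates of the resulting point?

Reflection across origin: (-5, 0) → (5, 0)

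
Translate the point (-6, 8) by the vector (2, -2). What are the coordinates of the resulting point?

Translation by (2, -2) (homogeneous matrix [[1, 0, 2], [0, 1, -2], [0, 0, 1]]):
x' = -6 + 2 = -4
y' = 8 + -2 = 6
Result: (-4, 6)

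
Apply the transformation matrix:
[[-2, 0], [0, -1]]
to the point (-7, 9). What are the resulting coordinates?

Matrix multiplication:
[[-2, 0], [0, -1]] × [-7, 9]ᵀ
= [(-2)(-7) + (0)(9), (0)(-7) + (-1)(9)]ᵀ
= [14, -9]ᵀ
Result: (14, -9)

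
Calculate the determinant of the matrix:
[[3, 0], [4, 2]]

For a 2×2 matrix [[a, b], [c, d]], det = ad - bc
det = (3)(2) - (0)(4) = 6 - 0 = 6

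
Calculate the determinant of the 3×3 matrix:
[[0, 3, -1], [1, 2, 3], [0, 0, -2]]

Expansion along first row:
det = 0·det([[2,3],[0,-2]]) - 3·det([[1,3],[0,-2]]) + -1·det([[1,2],[0,0]])
    = 0·(2·-2 - 3·0) - 3·(1·-2 - 3·0) + -1·(1·0 - 2·0)
    = 0·-4 - 3·-2 + -1·0
    = 0 + 6 + 0 = 6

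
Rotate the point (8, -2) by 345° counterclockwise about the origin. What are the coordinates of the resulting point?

Rotation matrix for 345°: [[cos 345°, -sin 345°], [sin 345°, cos 345°]] ≈ [[0.965926, 0.258819], [-0.258819, 0.965926]]
[[0.965926, 0.258819], [-0.258819, 0.965926]] × [8, -2]ᵀ ≈ [7.2098, -4.0024]ᵀ
Result: (7.2098, -4.0024)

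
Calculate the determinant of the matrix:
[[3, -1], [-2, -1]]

For a 2×2 matrix [[a, b], [c, d]], det = ad - bc
det = (3)(-1) - (-1)(-2) = -3 - 2 = -5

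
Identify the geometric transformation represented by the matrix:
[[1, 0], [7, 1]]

This matrix represents: vertical shear with factor 7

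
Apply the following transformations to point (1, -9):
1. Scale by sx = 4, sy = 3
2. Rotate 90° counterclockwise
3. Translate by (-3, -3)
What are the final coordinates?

Step 1: Scale → (4, -27)
Step 2: Rotate 90° → (27, 4)
Step 3: Translate → (24, 1)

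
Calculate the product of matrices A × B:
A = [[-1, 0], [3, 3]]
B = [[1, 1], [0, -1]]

Matrix multiplication:
C[0][0] = -1×1 + 0×0 = -1
C[0][1] = -1×1 + 0×-1 = -1
C[1][0] = 3×1 + 3×0 = 3
C[1][1] = 3×1 + 3×-1 = 0
Result: [[-1, -1], [3, 0]]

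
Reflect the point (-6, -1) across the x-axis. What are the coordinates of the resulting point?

Reflection across x-axis: (-6, -1) → (-6, 1)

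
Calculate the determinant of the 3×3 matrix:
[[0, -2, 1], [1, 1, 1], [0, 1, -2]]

Expansion along first row:
det = 0·det([[1,1],[1,-2]]) - -2·det([[1,1],[0,-2]]) + 1·det([[1,1],[0,1]])
    = 0·(1·-2 - 1·1) - -2·(1·-2 - 1·0) + 1·(1·1 - 1·0)
    = 0·-3 - -2·-2 + 1·1
    = 0 + -4 + 1 = -3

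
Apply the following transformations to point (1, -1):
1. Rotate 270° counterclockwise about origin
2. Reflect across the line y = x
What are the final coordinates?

Step 1: Rotate 270° → (-1, -1)
Step 2: Reflect across line y = x → (-1, -1)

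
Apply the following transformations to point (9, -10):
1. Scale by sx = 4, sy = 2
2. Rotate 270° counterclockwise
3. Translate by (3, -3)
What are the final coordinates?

Step 1: Scale → (36, -20)
Step 2: Rotate 270° → (-20, -36)
Step 3: Translate → (-17, -39)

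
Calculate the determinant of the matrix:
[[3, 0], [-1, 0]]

For a 2×2 matrix [[a, b], [c, d]], det = ad - bc
det = (3)(0) - (0)(-1) = 0 - 0 = 0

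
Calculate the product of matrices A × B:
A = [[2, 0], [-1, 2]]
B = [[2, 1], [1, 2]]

Matrix multiplication:
C[0][0] = 2×2 + 0×1 = 4
C[0][1] = 2×1 + 0×2 = 2
C[1][0] = -1×2 + 2×1 = 0
C[1][1] = -1×1 + 2×2 = 3
Result: [[4, 2], [0, 3]]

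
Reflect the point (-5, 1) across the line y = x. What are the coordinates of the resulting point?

Reflection across line y = x: (-5, 1) → (1, -5)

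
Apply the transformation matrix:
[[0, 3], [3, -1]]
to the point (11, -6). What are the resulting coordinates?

Matrix multiplication:
[[0, 3], [3, -1]] × [11, -6]ᵀ
= [(0)(11) + (3)(-6), (3)(11) + (-1)(-6)]ᵀ
= [-18, 39]ᵀ
Result: (-18, 39)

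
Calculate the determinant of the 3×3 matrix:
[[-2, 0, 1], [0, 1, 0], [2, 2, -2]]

Expansion along first row:
det = -2·det([[1,0],[2,-2]]) - 0·det([[0,0],[2,-2]]) + 1·det([[0,1],[2,2]])
    = -2·(1·-2 - 0·2) - 0·(0·-2 - 0·2) + 1·(0·2 - 1·2)
    = -2·-2 - 0·0 + 1·-2
    = 4 + 0 + -2 = 2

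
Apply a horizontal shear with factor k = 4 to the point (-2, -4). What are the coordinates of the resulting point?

Shear matrix for horizontal shear with factor k = 4:
[[1, 4], [0, 1]]
Result: (-2, -4) → (-18, -4)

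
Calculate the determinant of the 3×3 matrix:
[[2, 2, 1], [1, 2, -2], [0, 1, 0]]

Expansion along first row:
det = 2·det([[2,-2],[1,0]]) - 2·det([[1,-2],[0,0]]) + 1·det([[1,2],[0,1]])
    = 2·(2·0 - -2·1) - 2·(1·0 - -2·0) + 1·(1·1 - 2·0)
    = 2·2 - 2·0 + 1·1
    = 4 + 0 + 1 = 5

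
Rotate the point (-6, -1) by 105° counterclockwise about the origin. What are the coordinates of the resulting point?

Rotation matrix for 105°: [[cos 105°, -sin 105°], [sin 105°, cos 105°]] ≈ [[-0.258819, -0.965926], [0.965926, -0.258819]]
[[-0.258819, -0.965926], [0.965926, -0.258819]] × [-6, -1]ᵀ ≈ [2.5188, -5.5367]ᵀ
Result: (2.5188, -5.5367)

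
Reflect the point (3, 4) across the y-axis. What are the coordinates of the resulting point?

Reflection across y-axis: (3, 4) → (-3, 4)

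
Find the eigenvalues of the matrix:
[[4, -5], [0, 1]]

Characteristic equation: det(A - λI) = 0
λ² - (trace)λ + (det) = 0
trace = 4 + 1 = 5, det = (4)(1) - (-5)(0) = 4
λ² - (5)λ + (4) = 0
λ = (5 ± √((5)² - 4·(4))) / 2 = (5 ± √9) / 2
Solving: λ = 1, 4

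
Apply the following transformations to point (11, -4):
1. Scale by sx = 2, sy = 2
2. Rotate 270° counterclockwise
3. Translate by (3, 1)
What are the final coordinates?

Step 1: Scale → (22, -8)
Step 2: Rotate 270° → (-8, -22)
Step 3: Translate → (-5, -21)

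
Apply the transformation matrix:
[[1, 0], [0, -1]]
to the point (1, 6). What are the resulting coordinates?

Matrix multiplication:
[[1, 0], [0, -1]] × [1, 6]ᵀ
= [(1)(1) + (0)(6), (0)(1) + (-1)(6)]ᵀ
= [1, -6]ᵀ
Result: (1, -6)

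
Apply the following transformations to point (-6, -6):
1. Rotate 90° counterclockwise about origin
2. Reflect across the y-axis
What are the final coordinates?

Step 1: Rotate 90° → (6, -6)
Step 2: Reflect across y-axis → (-6, -6)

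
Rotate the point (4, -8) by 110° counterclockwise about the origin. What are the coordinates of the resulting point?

Rotation matrix for 110°: [[cos 110°, -sin 110°], [sin 110°, cos 110°]] ≈ [[-0.342020, -0.939693], [0.939693, -0.342020]]
[[-0.342020, -0.939693], [0.939693, -0.342020]] × [4, -8]ᵀ ≈ [6.1495, 6.4949]ᵀ
Result: (6.1495, 6.4949)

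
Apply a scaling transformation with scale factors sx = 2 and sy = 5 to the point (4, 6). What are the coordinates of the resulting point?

Scaling matrix:
[[2, 0], [0, 5]]
Result: (4 × 2, 6 × 5) = (8, 30)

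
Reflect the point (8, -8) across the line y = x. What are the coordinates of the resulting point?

Reflection across line y = x: (8, -8) → (-8, 8)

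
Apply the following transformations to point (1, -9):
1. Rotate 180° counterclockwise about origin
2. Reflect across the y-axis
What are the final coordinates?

Step 1: Rotate 180° → (-1, 9)
Step 2: Reflect across y-axis → (1, 9)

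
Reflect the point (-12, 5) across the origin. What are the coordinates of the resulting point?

Reflection across origin: (-12, 5) → (12, -5)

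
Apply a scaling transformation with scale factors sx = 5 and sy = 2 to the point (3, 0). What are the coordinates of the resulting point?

Scaling matrix:
[[5, 0], [0, 2]]
Result: (3 × 5, 0 × 2) = (15, 0)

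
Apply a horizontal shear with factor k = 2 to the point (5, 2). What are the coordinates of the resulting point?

Shear matrix for horizontal shear with factor k = 2:
[[1, 2], [0, 1]]
Result: (5, 2) → (9, 2)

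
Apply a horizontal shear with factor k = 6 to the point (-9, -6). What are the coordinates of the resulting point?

Shear matrix for horizontal shear with factor k = 6:
[[1, 6], [0, 1]]
Result: (-9, -6) → (-45, -6)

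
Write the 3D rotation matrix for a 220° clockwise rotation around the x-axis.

Rotation matrix for clockwise 220° around x-axis:
A clockwise rotation by 220° is a counterclockwise rotation by -220°.
cos(-220°) = -0.7660, sin(-220°) = 0.6428
Result: [[1, 0, 0], [0, -0.7660, -0.6428], [0, 0.6428, -0.7660]]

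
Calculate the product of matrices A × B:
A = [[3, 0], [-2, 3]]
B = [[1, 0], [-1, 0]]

Matrix multiplication:
C[0][0] = 3×1 + 0×-1 = 3
C[0][1] = 3×0 + 0×0 = 0
C[1][0] = -2×1 + 3×-1 = -5
C[1][1] = -2×0 + 3×0 = 0
Result: [[3, 0], [-5, 0]]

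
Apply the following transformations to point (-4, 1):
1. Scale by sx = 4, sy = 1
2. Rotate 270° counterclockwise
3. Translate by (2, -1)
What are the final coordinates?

Step 1: Scale → (-16, 1)
Step 2: Rotate 270° → (1, 16)
Step 3: Translate → (3, 15)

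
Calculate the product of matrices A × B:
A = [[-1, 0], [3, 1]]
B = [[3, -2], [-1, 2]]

Matrix multiplication:
C[0][0] = -1×3 + 0×-1 = -3
C[0][1] = -1×-2 + 0×2 = 2
C[1][0] = 3×3 + 1×-1 = 8
C[1][1] = 3×-2 + 1×2 = -4
Result: [[-3, 2], [8, -4]]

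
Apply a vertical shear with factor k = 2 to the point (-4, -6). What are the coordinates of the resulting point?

Shear matrix for vertical shear with factor k = 2:
[[1, 0], [2, 1]]
Result: (-4, -6) → (-4, -14)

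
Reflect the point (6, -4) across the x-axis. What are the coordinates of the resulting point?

Reflection across x-axis: (6, -4) → (6, 4)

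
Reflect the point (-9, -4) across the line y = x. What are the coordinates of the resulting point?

Reflection across line y = x: (-9, -4) → (-4, -9)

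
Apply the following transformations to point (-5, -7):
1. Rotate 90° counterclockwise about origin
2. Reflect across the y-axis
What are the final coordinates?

Step 1: Rotate 90° → (7, -5)
Step 2: Reflect across y-axis → (-7, -5)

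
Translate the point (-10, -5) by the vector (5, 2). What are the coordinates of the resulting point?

Translation by (5, 2) (homogeneous matrix [[1, 0, 5], [0, 1, 2], [0, 0, 1]]):
x' = -10 + 5 = -5
y' = -5 + 2 = -3
Result: (-5, -3)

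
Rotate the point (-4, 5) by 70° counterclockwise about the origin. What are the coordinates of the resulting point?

Rotation matrix for 70°: [[cos 70°, -sin 70°], [sin 70°, cos 70°]] ≈ [[0.342020, -0.939693], [0.939693, 0.342020]]
[[0.342020, -0.939693], [0.939693, 0.342020]] × [-4, 5]ᵀ ≈ [-6.0665, -2.0487]ᵀ
Result: (-6.0665, -2.0487)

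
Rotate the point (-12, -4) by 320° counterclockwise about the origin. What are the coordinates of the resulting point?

Rotation matrix for 320°: [[cos 320°, -sin 320°], [sin 320°, cos 320°]] ≈ [[0.766044, 0.642788], [-0.642788, 0.766044]]
[[0.766044, 0.642788], [-0.642788, 0.766044]] × [-12, -4]ᵀ ≈ [-11.7637, 4.6493]ᵀ
Result: (-11.7637, 4.6493)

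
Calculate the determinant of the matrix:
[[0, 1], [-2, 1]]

For a 2×2 matrix [[a, b], [c, d]], det = ad - bc
det = (0)(1) - (1)(-2) = 0 - -2 = 2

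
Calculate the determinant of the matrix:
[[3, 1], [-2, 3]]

For a 2×2 matrix [[a, b], [c, d]], det = ad - bc
det = (3)(3) - (1)(-2) = 9 - -2 = 11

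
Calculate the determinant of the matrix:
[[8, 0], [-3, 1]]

For a 2×2 matrix [[a, b], [c, d]], det = ad - bc
det = (8)(1) - (0)(-3) = 8 - 0 = 8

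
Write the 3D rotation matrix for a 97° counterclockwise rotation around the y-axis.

Rotation matrix for counterclockwise 97° around y-axis:
cos(97°) = -0.1219, sin(97°) = 0.9925
Result: [[-0.1219, 0, 0.9925], [0, 1, 0], [-0.9925, 0, -0.1219]]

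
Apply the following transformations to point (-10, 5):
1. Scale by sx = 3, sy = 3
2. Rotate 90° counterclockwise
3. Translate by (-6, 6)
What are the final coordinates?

Step 1: Scale → (-30, 15)
Step 2: Rotate 90° → (-15, -30)
Step 3: Translate → (-21, -24)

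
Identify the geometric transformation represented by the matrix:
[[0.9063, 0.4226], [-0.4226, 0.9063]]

This matrix represents: rotation by 335° counterclockwise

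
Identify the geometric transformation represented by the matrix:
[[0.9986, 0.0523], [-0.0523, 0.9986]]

This matrix represents: rotation by 357° counterclockwise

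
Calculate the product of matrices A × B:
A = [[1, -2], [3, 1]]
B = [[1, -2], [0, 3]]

Matrix multiplication:
C[0][0] = 1×1 + -2×0 = 1
C[0][1] = 1×-2 + -2×3 = -8
C[1][0] = 3×1 + 1×0 = 3
C[1][1] = 3×-2 + 1×3 = -3
Result: [[1, -8], [3, -3]]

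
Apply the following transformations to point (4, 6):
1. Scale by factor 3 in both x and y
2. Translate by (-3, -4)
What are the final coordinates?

Step 1: Scale (4, 6) by 3 → (12, 18)
Step 2: Translate by (-3, -4) → (9, 14)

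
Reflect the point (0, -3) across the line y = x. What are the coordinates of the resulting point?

Reflection across line y = x: (0, -3) → (-3, 0)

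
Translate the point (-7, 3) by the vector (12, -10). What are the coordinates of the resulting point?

Translation by (12, -10) (homogeneous matrix [[1, 0, 12], [0, 1, -10], [0, 0, 1]]):
x' = -7 + 12 = 5
y' = 3 + -10 = -7
Result: (5, -7)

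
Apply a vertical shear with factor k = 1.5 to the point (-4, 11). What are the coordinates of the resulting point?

Shear matrix for vertical shear with factor k = 1.5:
[[1, 0], [1.50, 1]]
Result: (-4, 11) → (-4, 5)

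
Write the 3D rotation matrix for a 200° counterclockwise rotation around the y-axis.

Rotation matrix for counterclockwise 200° around y-axis:
cos(200°) = -0.9397, sin(200°) = -0.3420
Result: [[-0.9397, 0, -0.3420], [0, 1, 0], [0.3420, 0, -0.9397]]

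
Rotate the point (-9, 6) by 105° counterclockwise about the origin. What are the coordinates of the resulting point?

Rotation matrix for 105°: [[cos 105°, -sin 105°], [sin 105°, cos 105°]] ≈ [[-0.258819, -0.965926], [0.965926, -0.258819]]
[[-0.258819, -0.965926], [0.965926, -0.258819]] × [-9, 6]ᵀ ≈ [-3.4662, -10.2462]ᵀ
Result: (-3.4662, -10.2462)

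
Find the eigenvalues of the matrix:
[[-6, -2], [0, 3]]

Characteristic equation: det(A - λI) = 0
λ² - (trace)λ + (det) = 0
trace = -6 + 3 = -3, det = (-6)(3) - (-2)(0) = -18
λ² - (-3)λ + (-18) = 0
λ = (-3 ± √((-3)² - 4·(-18))) / 2 = (-3 ± √81) / 2
Solving: λ = -6, 3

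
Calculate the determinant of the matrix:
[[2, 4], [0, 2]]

For a 2×2 matrix [[a, b], [c, d]], det = ad - bc
det = (2)(2) - (4)(0) = 4 - 0 = 4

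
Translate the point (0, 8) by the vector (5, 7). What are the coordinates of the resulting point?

Translation by (5, 7) (homogeneous matrix [[1, 0, 5], [0, 1, 7], [0, 0, 1]]):
x' = 0 + 5 = 5
y' = 8 + 7 = 15
Result: (5, 15)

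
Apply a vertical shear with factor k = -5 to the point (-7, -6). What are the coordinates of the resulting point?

Shear matrix for vertical shear with factor k = -5:
[[1, 0], [-5, 1]]
Result: (-7, -6) → (-7, 29)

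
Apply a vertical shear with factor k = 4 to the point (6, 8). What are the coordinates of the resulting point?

Shear matrix for vertical shear with factor k = 4:
[[1, 0], [4, 1]]
Result: (6, 8) → (6, 32)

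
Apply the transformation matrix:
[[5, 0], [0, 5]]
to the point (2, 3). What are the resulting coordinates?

Matrix multiplication:
[[5, 0], [0, 5]] × [2, 3]ᵀ
= [(5)(2) + (0)(3), (0)(2) + (5)(3)]ᵀ
= [10, 15]ᵀ
Result: (10, 15)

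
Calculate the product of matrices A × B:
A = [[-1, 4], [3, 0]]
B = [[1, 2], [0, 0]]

Matrix multiplication:
C[0][0] = -1×1 + 4×0 = -1
C[0][1] = -1×2 + 4×0 = -2
C[1][0] = 3×1 + 0×0 = 3
C[1][1] = 3×2 + 0×0 = 6
Result: [[-1, -2], [3, 6]]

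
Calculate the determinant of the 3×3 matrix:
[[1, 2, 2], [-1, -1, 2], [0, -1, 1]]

Expansion along first row:
det = 1·det([[-1,2],[-1,1]]) - 2·det([[-1,2],[0,1]]) + 2·det([[-1,-1],[0,-1]])
    = 1·(-1·1 - 2·-1) - 2·(-1·1 - 2·0) + 2·(-1·-1 - -1·0)
    = 1·1 - 2·-1 + 2·1
    = 1 + 2 + 2 = 5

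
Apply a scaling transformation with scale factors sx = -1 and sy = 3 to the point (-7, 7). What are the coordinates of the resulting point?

Scaling matrix:
[[-1, 0], [0, 3]]
Result: (-7 × -1, 7 × 3) = (7, 21)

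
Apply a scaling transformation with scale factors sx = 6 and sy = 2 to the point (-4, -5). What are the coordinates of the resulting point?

Scaling matrix:
[[6, 0], [0, 2]]
Result: (-4 × 6, -5 × 2) = (-24, -10)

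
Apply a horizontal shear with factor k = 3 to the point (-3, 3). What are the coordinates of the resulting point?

Shear matrix for horizontal shear with factor k = 3:
[[1, 3], [0, 1]]
Result: (-3, 3) → (6, 3)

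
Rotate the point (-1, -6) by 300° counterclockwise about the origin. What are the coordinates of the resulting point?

Rotation matrix for 300°: [[cos 300°, -sin 300°], [sin 300°, cos 300°]] ≈ [[0.500000, 0.866025], [-0.866025, 0.500000]]
[[0.500000, 0.866025], [-0.866025, 0.500000]] × [-1, -6]ᵀ ≈ [-5.6962, -2.1340]ᵀ
Result: (-5.6962, -2.1340)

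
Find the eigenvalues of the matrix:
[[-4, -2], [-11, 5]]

Characteristic equation: det(A - λI) = 0
λ² - (trace)λ + (det) = 0
trace = -4 + 5 = 1, det = (-4)(5) - (-2)(-11) = -42
λ² - (1)λ + (-42) = 0
λ = (1 ± √((1)² - 4·(-42))) / 2 = (1 ± √169) / 2
Solving: λ = -6, 7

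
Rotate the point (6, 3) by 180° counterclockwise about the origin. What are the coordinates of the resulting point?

Rotation matrix for 180°: [[cos 180°, -sin 180°], [sin 180°, cos 180°]] = [[-1, 0], [0, -1]]
[[-1, 0], [0, -1]] × [6, 3]ᵀ = [-6, -3]ᵀ
Result: (-6, -3)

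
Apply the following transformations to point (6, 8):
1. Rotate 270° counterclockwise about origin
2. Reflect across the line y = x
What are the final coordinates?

Step 1: Rotate 270° → (8, -6)
Step 2: Reflect across line y = x → (-6, 8)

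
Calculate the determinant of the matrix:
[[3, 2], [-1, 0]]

For a 2×2 matrix [[a, b], [c, d]], det = ad - bc
det = (3)(0) - (2)(-1) = 0 - -2 = 2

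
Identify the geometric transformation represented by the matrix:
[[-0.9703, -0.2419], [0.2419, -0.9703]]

This matrix represents: rotation by 166° counterclockwise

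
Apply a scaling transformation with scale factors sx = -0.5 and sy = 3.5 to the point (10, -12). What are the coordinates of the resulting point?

Scaling matrix:
[[-0.50, 0], [0, 3.50]]
Result: (10 × -0.5, -12 × 3.5) = (-5, -42)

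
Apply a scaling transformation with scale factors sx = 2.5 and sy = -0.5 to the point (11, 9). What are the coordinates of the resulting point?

Scaling matrix:
[[2.50, 0], [0, -0.50]]
Result: (11 × 2.5, 9 × -0.5) = (27.5, -4.5)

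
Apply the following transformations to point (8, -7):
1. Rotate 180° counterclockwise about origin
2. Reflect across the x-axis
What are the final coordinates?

Step 1: Rotate 180° → (-8, 7)
Step 2: Reflect across x-axis → (-8, -7)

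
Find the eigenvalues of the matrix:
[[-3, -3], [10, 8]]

Characteristic equation: det(A - λI) = 0
λ² - (trace)λ + (det) = 0
trace = -3 + 8 = 5, det = (-3)(8) - (-3)(10) = 6
λ² - (5)λ + (6) = 0
λ = (5 ± √((5)² - 4·(6))) / 2 = (5 ± √1) / 2
Solving: λ = 2, 3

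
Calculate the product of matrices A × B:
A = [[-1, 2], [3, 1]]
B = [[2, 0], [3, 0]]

Matrix multiplication:
C[0][0] = -1×2 + 2×3 = 4
C[0][1] = -1×0 + 2×0 = 0
C[1][0] = 3×2 + 1×3 = 9
C[1][1] = 3×0 + 1×0 = 0
Result: [[4, 0], [9, 0]]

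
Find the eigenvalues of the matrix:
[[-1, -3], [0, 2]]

Characteristic equation: det(A - λI) = 0
λ² - (trace)λ + (det) = 0
trace = -1 + 2 = 1, det = (-1)(2) - (-3)(0) = -2
λ² - (1)λ + (-2) = 0
λ = (1 ± √((1)² - 4·(-2))) / 2 = (1 ± √9) / 2
Solving: λ = -1, 2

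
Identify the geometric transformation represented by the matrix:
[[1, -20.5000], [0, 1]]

This matrix represents: horizontal shear with factor -20.5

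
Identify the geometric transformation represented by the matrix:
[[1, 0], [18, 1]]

This matrix represents: vertical shear with factor 18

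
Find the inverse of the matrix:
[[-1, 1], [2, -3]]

For [[a,b],[c,d]], inverse = (1/det)·[[d,-b],[-c,a]]
det = (-1)(-3) - (1)(2) = 3 - 2 = 1
Inverse = [[-3, -1], [-2, -1]]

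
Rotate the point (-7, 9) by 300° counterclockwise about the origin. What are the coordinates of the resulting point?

Rotation matrix for 300°: [[cos 300°, -sin 300°], [sin 300°, cos 300°]] ≈ [[0.500000, 0.866025], [-0.866025, 0.500000]]
[[0.500000, 0.866025], [-0.866025, 0.500000]] × [-7, 9]ᵀ ≈ [4.2942, 10.5622]ᵀ
Result: (4.2942, 10.5622)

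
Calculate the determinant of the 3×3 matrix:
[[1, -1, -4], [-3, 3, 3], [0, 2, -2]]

Expansion along first row:
det = 1·det([[3,3],[2,-2]]) - -1·det([[-3,3],[0,-2]]) + -4·det([[-3,3],[0,2]])
    = 1·(3·-2 - 3·2) - -1·(-3·-2 - 3·0) + -4·(-3·2 - 3·0)
    = 1·-12 - -1·6 + -4·-6
    = -12 + 6 + 24 = 18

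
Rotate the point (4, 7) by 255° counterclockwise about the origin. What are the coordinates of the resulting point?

Rotation matrix for 255°: [[cos 255°, -sin 255°], [sin 255°, cos 255°]] ≈ [[-0.258819, 0.965926], [-0.965926, -0.258819]]
[[-0.258819, 0.965926], [-0.965926, -0.258819]] × [4, 7]ᵀ ≈ [5.7262, -5.6754]ᵀ
Result: (5.7262, -5.6754)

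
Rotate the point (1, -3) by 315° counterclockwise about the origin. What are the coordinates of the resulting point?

Rotation matrix for 315°: [[cos 315°, -sin 315°], [sin 315°, cos 315°]] ≈ [[0.707107, 0.707107], [-0.707107, 0.707107]]
[[0.707107, 0.707107], [-0.707107, 0.707107]] × [1, -3]ᵀ ≈ [-1.4142, -2.8284]ᵀ
Result: (-1.4142, -2.8284)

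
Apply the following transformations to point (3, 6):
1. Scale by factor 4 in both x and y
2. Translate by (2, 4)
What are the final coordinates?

Step 1: Scale (3, 6) by 4 → (12, 24)
Step 2: Translate by (2, 4) → (14, 28)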